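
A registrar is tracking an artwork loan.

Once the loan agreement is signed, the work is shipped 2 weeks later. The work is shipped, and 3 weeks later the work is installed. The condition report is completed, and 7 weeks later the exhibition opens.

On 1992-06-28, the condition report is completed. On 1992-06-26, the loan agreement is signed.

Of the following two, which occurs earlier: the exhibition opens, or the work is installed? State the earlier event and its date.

The condition report is completed: Jun 28, 1992.
The exhibition opens: Jun 28, 1992 + 7 weeks = Aug 16, 1992.
The loan agreement is signed: Jun 26, 1992.
The work is shipped: Jun 26, 1992 + 2 weeks = Jul 10, 1992.
The work is installed: Jul 10, 1992 + 3 weeks = Jul 31, 1992.
Comparing: the exhibition opens on Aug 16, 1992 vs the work is installed on Jul 31, 1992. Earlier: the work is installed.

The work is installed — 1992-07-31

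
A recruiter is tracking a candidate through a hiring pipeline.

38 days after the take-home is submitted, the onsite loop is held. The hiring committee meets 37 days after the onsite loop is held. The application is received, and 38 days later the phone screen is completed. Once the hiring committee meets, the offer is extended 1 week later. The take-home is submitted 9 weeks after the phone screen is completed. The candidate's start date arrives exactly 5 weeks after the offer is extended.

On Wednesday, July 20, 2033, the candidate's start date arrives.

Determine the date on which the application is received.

Tuesday, December 14, 2032

The candidate's start date arrives: Jul 20, 2033.
The offer is extended: Jul 20, 2033 − 5 weeks = Jun 15, 2033.
The hiring committee meets: Jun 15, 2033 − 1 week = Jun 8, 2033.
The onsite loop is held: Jun 8, 2033 − 37 days = May 2, 2033.
The take-home is submitted: May 2, 2033 − 38 days = Mar 25, 2033.
The phone screen is completed: Mar 25, 2033 − 9 weeks = Jan 21, 2033.
The application is received: Jan 21, 2033 − 38 days = Dec 14, 2032.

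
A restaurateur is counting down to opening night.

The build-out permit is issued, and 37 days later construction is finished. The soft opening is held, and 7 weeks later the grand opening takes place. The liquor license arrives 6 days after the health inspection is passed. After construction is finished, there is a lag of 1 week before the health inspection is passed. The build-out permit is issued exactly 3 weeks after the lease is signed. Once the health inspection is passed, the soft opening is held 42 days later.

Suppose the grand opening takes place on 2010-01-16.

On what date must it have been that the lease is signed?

The grand opening takes place: Jan 16, 2010.
The soft opening is held: Jan 16, 2010 − 7 weeks = Nov 28, 2009.
The health inspection is passed: Nov 28, 2009 − 42 days = Oct 17, 2009.
Construction is finished: Oct 17, 2009 − 1 week = Oct 10, 2009.
The build-out permit is issued: Oct 10, 2009 − 37 days = Sep 3, 2009.
The lease is signed: Sep 3, 2009 − 3 weeks = Aug 13, 2009.

2009-08-13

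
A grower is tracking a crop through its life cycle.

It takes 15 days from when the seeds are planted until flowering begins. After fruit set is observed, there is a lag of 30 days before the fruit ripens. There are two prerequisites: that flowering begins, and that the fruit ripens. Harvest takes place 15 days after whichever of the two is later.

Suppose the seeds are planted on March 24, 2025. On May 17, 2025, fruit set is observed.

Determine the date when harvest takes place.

The seeds are planted: Mar 24, 2025.
Flowering begins: Mar 24, 2025 + 15 days = Apr 8, 2025.
Fruit set is observed: May 17, 2025.
The fruit ripens: May 17, 2025 + 30 days = Jun 16, 2025.
Both prerequisites met — flowering begins (Apr 8, 2025), the fruit ripens (Jun 16, 2025); the later is Jun 16, 2025.
Harvest takes place: Jun 16, 2025 + 15 days = Jul 1, 2025.

July 1, 2025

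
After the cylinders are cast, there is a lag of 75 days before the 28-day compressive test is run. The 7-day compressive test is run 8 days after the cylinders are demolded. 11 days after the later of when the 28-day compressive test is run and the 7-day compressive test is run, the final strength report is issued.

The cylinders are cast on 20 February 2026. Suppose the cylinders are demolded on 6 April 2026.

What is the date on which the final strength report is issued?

The cylinders are cast: Feb 20, 2026.
The 28-day compressive test is run: Feb 20, 2026 + 75 days = May 6, 2026.
The cylinders are demolded: Apr 6, 2026.
The 7-day compressive test is run: Apr 6, 2026 + 8 days = Apr 14, 2026.
Both prerequisites met — the 28-day compressive test is run (May 6, 2026), the 7-day compressive test is run (Apr 14, 2026); the later is May 6, 2026.
The final strength report is issued: May 6, 2026 + 11 days = May 17, 2026.

17 May 2026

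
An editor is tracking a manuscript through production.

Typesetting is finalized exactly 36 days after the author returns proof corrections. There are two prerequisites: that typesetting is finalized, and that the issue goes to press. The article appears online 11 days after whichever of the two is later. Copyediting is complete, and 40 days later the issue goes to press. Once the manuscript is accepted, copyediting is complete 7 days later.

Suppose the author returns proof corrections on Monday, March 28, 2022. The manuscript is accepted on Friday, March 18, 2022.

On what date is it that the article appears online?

Sunday, May 15, 2022

The author returns proof corrections: Mar 28, 2022.
Typesetting is finalized: Mar 28, 2022 + 36 days = May 3, 2022.
The manuscript is accepted: Mar 18, 2022.
Copyediting is complete: Mar 18, 2022 + 7 days = Mar 25, 2022.
The issue goes to press: Mar 25, 2022 + 40 days = May 4, 2022.
Both prerequisites met — typesetting is finalized (May 3, 2022), the issue goes to press (May 4, 2022); the later is May 4, 2022.
The article appears online: May 4, 2022 + 11 days = May 15, 2022.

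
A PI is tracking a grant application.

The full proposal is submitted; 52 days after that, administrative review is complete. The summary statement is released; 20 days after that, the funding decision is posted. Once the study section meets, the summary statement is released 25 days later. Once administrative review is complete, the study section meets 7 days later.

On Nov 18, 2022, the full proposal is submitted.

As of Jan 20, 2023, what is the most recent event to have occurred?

The study section meets

The full proposal is submitted: Nov 18, 2022.
Administrative review is complete: Nov 18, 2022 + 52 days = Jan 9, 2023.
The study section meets: Jan 9, 2023 + 7 days = Jan 16, 2023.
The summary statement is released: Jan 16, 2023 + 25 days = Feb 10, 2023.
The funding decision is posted: Feb 10, 2023 + 20 days = Mar 2, 2023.
Jan 20, 2023 falls between when the study section meets (Jan 16, 2023) and when the summary statement is released (Feb 10, 2023).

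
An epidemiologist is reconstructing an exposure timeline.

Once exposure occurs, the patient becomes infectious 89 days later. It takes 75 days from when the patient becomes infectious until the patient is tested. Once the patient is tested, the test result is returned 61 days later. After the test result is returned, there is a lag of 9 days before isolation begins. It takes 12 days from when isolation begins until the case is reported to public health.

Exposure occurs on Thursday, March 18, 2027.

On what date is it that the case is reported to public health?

Exposure occurs: Mar 18, 2027.
The patient becomes infectious: Mar 18, 2027 + 89 days = Jun 15, 2027.
The patient is tested: Jun 15, 2027 + 75 days = Aug 29, 2027.
The test result is returned: Aug 29, 2027 + 61 days = Oct 29, 2027.
Isolation begins: Oct 29, 2027 + 9 days = Nov 7, 2027.
The case is reported to public health: Nov 7, 2027 + 12 days = Nov 19, 2027.

Friday, November 19, 2027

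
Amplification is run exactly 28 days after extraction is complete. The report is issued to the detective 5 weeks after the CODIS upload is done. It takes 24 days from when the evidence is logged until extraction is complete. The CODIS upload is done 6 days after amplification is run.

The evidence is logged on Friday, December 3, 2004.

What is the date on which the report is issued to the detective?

The evidence is logged: Dec 3, 2004.
Extraction is complete: Dec 3, 2004 + 24 days = Dec 27, 2004.
Amplification is run: Dec 27, 2004 + 28 days = Jan 24, 2005.
The CODIS upload is done: Jan 24, 2005 + 6 days = Jan 30, 2005.
The report is issued to the detective: Jan 30, 2005 + 5 weeks = Mar 6, 2005.

Sunday, March 6, 2005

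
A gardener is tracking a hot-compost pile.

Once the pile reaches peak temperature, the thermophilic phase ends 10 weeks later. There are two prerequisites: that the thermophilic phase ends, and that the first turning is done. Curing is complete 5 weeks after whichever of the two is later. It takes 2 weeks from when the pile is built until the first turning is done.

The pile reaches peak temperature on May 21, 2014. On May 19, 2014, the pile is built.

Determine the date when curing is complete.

Sep 3, 2014

The pile reaches peak temperature: May 21, 2014.
The thermophilic phase ends: May 21, 2014 + 10 weeks = Jul 30, 2014.
The pile is built: May 19, 2014.
The first turning is done: May 19, 2014 + 2 weeks = Jun 2, 2014.
Both prerequisites met — the thermophilic phase ends (Jul 30, 2014), the first turning is done (Jun 2, 2014); the later is Jul 30, 2014.
Curing is complete: Jul 30, 2014 + 5 weeks = Sep 3, 2014.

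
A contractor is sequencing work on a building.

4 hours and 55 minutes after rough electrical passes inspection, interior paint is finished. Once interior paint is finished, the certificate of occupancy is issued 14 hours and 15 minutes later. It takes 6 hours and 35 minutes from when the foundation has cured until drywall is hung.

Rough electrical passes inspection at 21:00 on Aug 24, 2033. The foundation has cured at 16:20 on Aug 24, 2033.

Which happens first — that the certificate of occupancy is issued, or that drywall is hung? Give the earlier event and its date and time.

Drywall is hung — 22:55 on Aug 24, 2033

Rough electrical passes inspection: 21:00 Aug 24, 2033.
Interior paint is finished: 21:00 Aug 24, 2033 + 4h55m = 01:55 Aug 25, 2033.
The certificate of occupancy is issued: 01:55 Aug 25, 2033 + 14h15m = 16:10 Aug 25, 2033.
The foundation has cured: 16:20 Aug 24, 2033.
Drywall is hung: 16:20 Aug 24, 2033 + 6h35m = 22:55 Aug 24, 2033.
Comparing: the certificate of occupancy is issued at 16:10 Aug 25, 2033 vs drywall is hung at 22:55 Aug 24, 2033. Earlier: drywall is hung.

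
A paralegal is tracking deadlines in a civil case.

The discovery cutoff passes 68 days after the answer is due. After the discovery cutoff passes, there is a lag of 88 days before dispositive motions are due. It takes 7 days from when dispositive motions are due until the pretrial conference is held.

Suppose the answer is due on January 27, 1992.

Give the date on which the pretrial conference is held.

July 8, 1992

The answer is due: Jan 27, 1992.
The discovery cutoff passes: Jan 27, 1992 + 68 days = Apr 4, 1992.
Dispositive motions are due: Apr 4, 1992 + 88 days = Jul 1, 1992.
The pretrial conference is held: Jul 1, 1992 + 7 days = Jul 8, 1992.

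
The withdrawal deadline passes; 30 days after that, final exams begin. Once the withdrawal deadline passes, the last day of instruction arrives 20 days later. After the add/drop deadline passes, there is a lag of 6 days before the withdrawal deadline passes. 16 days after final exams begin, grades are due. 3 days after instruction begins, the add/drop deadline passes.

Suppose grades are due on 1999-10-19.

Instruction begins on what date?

Grades are due: Oct 19, 1999.
Final exams begin: Oct 19, 1999 − 16 days = Oct 3, 1999.
The withdrawal deadline passes: Oct 3, 1999 − 30 days = Sep 3, 1999.
The add/drop deadline passes: Sep 3, 1999 − 6 days = Aug 28, 1999.
Instruction begins: Aug 28, 1999 − 3 days = Aug 25, 1999.

1999-08-25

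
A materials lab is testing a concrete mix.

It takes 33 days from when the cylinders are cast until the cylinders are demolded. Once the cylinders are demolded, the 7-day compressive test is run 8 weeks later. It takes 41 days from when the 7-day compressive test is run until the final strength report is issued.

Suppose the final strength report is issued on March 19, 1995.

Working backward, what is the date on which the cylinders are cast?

The final strength report is issued: Mar 19, 1995.
The 7-day compressive test is run: Mar 19, 1995 − 41 days = Feb 6, 1995.
The cylinders are demolded: Feb 6, 1995 − 8 weeks = Dec 12, 1994.
The cylinders are cast: Dec 12, 1994 − 33 days = Nov 9, 1994.

November 9, 1994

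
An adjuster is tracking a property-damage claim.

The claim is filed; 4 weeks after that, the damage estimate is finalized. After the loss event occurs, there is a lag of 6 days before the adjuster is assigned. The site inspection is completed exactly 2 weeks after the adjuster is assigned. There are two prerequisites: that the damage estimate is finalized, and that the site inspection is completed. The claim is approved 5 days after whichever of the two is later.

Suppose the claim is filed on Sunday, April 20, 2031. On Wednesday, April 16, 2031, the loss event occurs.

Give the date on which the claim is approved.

The claim is filed: Apr 20, 2031.
The damage estimate is finalized: Apr 20, 2031 + 4 weeks = May 18, 2031.
The loss event occurs: Apr 16, 2031.
The adjuster is assigned: Apr 16, 2031 + 6 days = Apr 22, 2031.
The site inspection is completed: Apr 22, 2031 + 2 weeks = May 6, 2031.
Both prerequisites met — the damage estimate is finalized (May 18, 2031), the site inspection is completed (May 6, 2031); the later is May 18, 2031.
The claim is approved: May 18, 2031 + 5 days = May 23, 2031.

Friday, May 23, 2031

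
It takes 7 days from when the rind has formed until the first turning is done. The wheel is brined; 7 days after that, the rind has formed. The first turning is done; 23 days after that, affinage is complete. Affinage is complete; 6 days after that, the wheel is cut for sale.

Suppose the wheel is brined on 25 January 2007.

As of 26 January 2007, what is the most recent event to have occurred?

The wheel is brined: Jan 25, 2007.
The rind has formed: Jan 25, 2007 + 7 days = Feb 1, 2007.
The first turning is done: Feb 1, 2007 + 7 days = Feb 8, 2007.
Affinage is complete: Feb 8, 2007 + 23 days = Mar 3, 2007.
The wheel is cut for sale: Mar 3, 2007 + 6 days = Mar 9, 2007.
Jan 26, 2007 falls between when the wheel is brined (Jan 25, 2007) and when the rind has formed (Feb 1, 2007).

The wheel is brined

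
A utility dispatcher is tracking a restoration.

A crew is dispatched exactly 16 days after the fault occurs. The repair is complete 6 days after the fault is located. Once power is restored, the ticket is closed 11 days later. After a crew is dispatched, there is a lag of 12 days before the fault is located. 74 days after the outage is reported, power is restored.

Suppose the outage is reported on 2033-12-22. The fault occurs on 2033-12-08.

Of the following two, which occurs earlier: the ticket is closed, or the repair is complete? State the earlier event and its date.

The repair is complete — 2034-01-11

The outage is reported: Dec 22, 2033.
Power is restored: Dec 22, 2033 + 74 days = Mar 6, 2034.
The ticket is closed: Mar 6, 2034 + 11 days = Mar 17, 2034.
The fault occurs: Dec 8, 2033.
A crew is dispatched: Dec 8, 2033 + 16 days = Dec 24, 2033.
The fault is located: Dec 24, 2033 + 12 days = Jan 5, 2034.
The repair is complete: Jan 5, 2034 + 6 days = Jan 11, 2034.
Comparing: the ticket is closed on Mar 17, 2034 vs the repair is complete on Jan 11, 2034. Earlier: the repair is complete.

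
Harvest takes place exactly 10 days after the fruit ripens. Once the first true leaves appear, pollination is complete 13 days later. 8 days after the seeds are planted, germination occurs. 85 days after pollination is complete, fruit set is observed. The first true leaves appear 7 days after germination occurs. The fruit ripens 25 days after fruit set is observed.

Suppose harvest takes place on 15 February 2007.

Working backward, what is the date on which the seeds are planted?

20 September 2006

Harvest takes place: Feb 15, 2007.
The fruit ripens: Feb 15, 2007 − 10 days = Feb 5, 2007.
Fruit set is observed: Feb 5, 2007 − 25 days = Jan 11, 2007.
Pollination is complete: Jan 11, 2007 − 85 days = Oct 18, 2006.
The first true leaves appear: Oct 18, 2006 − 13 days = Oct 5, 2006.
Germination occurs: Oct 5, 2006 − 7 days = Sep 28, 2006.
The seeds are planted: Sep 28, 2006 − 8 days = Sep 20, 2006.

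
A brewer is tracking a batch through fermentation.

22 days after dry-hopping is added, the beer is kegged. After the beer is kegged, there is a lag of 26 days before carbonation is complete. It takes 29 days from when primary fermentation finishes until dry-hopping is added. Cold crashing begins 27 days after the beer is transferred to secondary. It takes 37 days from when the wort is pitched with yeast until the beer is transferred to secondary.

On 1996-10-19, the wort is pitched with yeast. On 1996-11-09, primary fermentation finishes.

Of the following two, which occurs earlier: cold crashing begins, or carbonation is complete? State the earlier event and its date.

Cold crashing begins — 1996-12-22

The wort is pitched with yeast: Oct 19, 1996.
The beer is transferred to secondary: Oct 19, 1996 + 37 days = Nov 25, 1996.
Cold crashing begins: Nov 25, 1996 + 27 days = Dec 22, 1996.
Primary fermentation finishes: Nov 9, 1996.
Dry-hopping is added: Nov 9, 1996 + 29 days = Dec 8, 1996.
The beer is kegged: Dec 8, 1996 + 22 days = Dec 30, 1996.
Carbonation is complete: Dec 30, 1996 + 26 days = Jan 25, 1997.
Comparing: cold crashing begins on Dec 22, 1996 vs carbonation is complete on Jan 25, 1997. Earlier: cold crashing begins.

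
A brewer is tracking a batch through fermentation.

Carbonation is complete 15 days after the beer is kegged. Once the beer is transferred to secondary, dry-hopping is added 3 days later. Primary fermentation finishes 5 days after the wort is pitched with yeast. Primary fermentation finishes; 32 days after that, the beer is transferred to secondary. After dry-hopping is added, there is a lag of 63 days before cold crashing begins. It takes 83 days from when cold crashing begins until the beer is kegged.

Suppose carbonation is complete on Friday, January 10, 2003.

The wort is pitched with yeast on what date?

Carbonation is complete: Jan 10, 2003.
The beer is kegged: Jan 10, 2003 − 15 days = Dec 26, 2002.
Cold crashing begins: Dec 26, 2002 − 83 days = Oct 4, 2002.
Dry-hopping is added: Oct 4, 2002 − 63 days = Aug 2, 2002.
The beer is transferred to secondary: Aug 2, 2002 − 3 days = Jul 30, 2002.
Primary fermentation finishes: Jul 30, 2002 − 32 days = Jun 28, 2002.
The wort is pitched with yeast: Jun 28, 2002 − 5 days = Jun 23, 2002.

Sunday, June 23, 2002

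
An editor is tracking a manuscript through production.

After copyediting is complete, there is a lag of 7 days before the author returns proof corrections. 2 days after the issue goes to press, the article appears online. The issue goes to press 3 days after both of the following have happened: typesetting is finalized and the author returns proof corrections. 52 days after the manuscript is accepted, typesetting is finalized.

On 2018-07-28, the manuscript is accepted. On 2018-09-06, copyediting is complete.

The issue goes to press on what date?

The manuscript is accepted: Jul 28, 2018.
Typesetting is finalized: Jul 28, 2018 + 52 days = Sep 18, 2018.
Copyediting is complete: Sep 6, 2018.
The author returns proof corrections: Sep 6, 2018 + 7 days = Sep 13, 2018.
Both prerequisites met — typesetting is finalized (Sep 18, 2018), the author returns proof corrections (Sep 13, 2018); the later is Sep 18, 2018.
The issue goes to press: Sep 18, 2018 + 3 days = Sep 21, 2018.

2018-09-21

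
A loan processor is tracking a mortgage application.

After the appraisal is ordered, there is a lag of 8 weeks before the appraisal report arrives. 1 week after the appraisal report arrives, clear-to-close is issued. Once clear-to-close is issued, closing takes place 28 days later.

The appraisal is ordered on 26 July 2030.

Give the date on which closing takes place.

25 October 2030

The appraisal is ordered: Jul 26, 2030.
The appraisal report arrives: Jul 26, 2030 + 8 weeks = Sep 20, 2030.
Clear-to-close is issued: Sep 20, 2030 + 1 week = Sep 27, 2030.
Closing takes place: Sep 27, 2030 + 28 days = Oct 25, 2030.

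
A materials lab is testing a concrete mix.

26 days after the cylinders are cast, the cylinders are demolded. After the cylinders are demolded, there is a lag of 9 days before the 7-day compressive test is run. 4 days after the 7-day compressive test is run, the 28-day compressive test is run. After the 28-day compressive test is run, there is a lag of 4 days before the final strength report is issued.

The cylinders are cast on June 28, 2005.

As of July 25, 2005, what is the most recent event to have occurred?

The cylinders are demolded

The cylinders are cast: Jun 28, 2005.
The cylinders are demolded: Jun 28, 2005 + 26 days = Jul 24, 2005.
The 7-day compressive test is run: Jul 24, 2005 + 9 days = Aug 2, 2005.
The 28-day compressive test is run: Aug 2, 2005 + 4 days = Aug 6, 2005.
The final strength report is issued: Aug 6, 2005 + 4 days = Aug 10, 2005.
Jul 25, 2005 falls between when the cylinders are demolded (Jul 24, 2005) and when the 7-day compressive test is run (Aug 2, 2005).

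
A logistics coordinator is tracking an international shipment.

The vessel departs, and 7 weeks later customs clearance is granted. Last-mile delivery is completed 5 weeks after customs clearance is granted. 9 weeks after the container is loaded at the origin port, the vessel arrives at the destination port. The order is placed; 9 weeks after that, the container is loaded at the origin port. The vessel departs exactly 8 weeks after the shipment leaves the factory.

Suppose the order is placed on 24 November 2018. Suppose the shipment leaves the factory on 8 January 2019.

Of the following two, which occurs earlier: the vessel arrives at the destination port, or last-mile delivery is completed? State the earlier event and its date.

The order is placed: Nov 24, 2018.
The container is loaded at the origin port: Nov 24, 2018 + 9 weeks = Jan 26, 2019.
The vessel arrives at the destination port: Jan 26, 2019 + 9 weeks = Mar 30, 2019.
The shipment leaves the factory: Jan 8, 2019.
The vessel departs: Jan 8, 2019 + 8 weeks = Mar 5, 2019.
Customs clearance is granted: Mar 5, 2019 + 7 weeks = Apr 23, 2019.
Last-mile delivery is completed: Apr 23, 2019 + 5 weeks = May 28, 2019.
Comparing: the vessel arrives at the destination port on Mar 30, 2019 vs last-mile delivery is completed on May 28, 2019. Earlier: the vessel arrives at the destination port.

The vessel arrives at the destination port — 30 March 2019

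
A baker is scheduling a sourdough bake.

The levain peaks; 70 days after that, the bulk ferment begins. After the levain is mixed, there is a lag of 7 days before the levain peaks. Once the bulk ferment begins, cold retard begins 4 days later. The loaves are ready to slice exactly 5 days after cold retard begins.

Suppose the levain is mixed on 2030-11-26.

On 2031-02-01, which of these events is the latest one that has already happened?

The levain is mixed: Nov 26, 2030.
The levain peaks: Nov 26, 2030 + 7 days = Dec 3, 2030.
The bulk ferment begins: Dec 3, 2030 + 70 days = Feb 11, 2031.
Cold retard begins: Feb 11, 2031 + 4 days = Feb 15, 2031.
The loaves are ready to slice: Feb 15, 2031 + 5 days = Feb 20, 2031.
Feb 1, 2031 falls between when the levain peaks (Dec 3, 2030) and when the bulk ferment begins (Feb 11, 2031).

The levain peaks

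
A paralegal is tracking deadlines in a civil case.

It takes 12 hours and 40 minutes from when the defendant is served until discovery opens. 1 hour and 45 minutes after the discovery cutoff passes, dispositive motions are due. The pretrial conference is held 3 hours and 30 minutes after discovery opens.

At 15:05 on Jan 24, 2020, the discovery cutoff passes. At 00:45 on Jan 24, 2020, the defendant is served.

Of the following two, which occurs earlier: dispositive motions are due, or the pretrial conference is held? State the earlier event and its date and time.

Dispositive motions are due — 16:50 on Jan 24, 2020

The discovery cutoff passes: 15:05 Jan 24, 2020.
Dispositive motions are due: 15:05 Jan 24, 2020 + 1h45m = 16:50 Jan 24, 2020.
The defendant is served: 00:45 Jan 24, 2020.
Discovery opens: 00:45 Jan 24, 2020 + 12h40m = 13:25 Jan 24, 2020.
The pretrial conference is held: 13:25 Jan 24, 2020 + 3h30m = 16:55 Jan 24, 2020.
Comparing: dispositive motions are due at 16:50 Jan 24, 2020 vs the pretrial conference is held at 16:55 Jan 24, 2020. Earlier: dispositive motions are due.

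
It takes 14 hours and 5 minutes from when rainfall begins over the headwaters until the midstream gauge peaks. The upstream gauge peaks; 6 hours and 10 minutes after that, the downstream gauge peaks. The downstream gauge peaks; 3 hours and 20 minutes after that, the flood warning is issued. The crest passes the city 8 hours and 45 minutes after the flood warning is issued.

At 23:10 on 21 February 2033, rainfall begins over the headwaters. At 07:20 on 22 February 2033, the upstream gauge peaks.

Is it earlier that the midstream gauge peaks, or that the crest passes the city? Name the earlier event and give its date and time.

Rainfall begins over the headwaters: 23:10 Feb 21, 2033.
The midstream gauge peaks: 23:10 Feb 21, 2033 + 14h05m = 13:15 Feb 22, 2033.
The upstream gauge peaks: 07:20 Feb 22, 2033.
The downstream gauge peaks: 07:20 Feb 22, 2033 + 6h10m = 13:30 Feb 22, 2033.
The flood warning is issued: 13:30 Feb 22, 2033 + 3h20m = 16:50 Feb 22, 2033.
The crest passes the city: 16:50 Feb 22, 2033 + 8h45m = 01:35 Feb 23, 2033.
Comparing: the midstream gauge peaks at 13:15 Feb 22, 2033 vs the crest passes the city at 01:35 Feb 23, 2033. Earlier: the midstream gauge peaks.

The midstream gauge peaks — 13:15 on 22 February 2033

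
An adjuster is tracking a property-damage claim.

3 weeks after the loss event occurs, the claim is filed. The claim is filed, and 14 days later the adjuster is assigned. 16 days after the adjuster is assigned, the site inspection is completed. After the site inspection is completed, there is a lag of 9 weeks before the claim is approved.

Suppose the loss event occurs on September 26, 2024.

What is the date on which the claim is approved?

January 18, 2025

The loss event occurs: Sep 26, 2024.
The claim is filed: Sep 26, 2024 + 3 weeks = Oct 17, 2024.
The adjuster is assigned: Oct 17, 2024 + 14 days = Oct 31, 2024.
The site inspection is completed: Oct 31, 2024 + 16 days = Nov 16, 2024.
The claim is approved: Nov 16, 2024 + 9 weeks = Jan 18, 2025.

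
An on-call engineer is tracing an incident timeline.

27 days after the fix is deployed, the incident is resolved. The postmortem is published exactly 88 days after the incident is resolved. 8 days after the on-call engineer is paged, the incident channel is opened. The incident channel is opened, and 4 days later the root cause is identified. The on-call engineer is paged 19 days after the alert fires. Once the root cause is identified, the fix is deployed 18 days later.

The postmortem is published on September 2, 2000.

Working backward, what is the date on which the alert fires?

March 22, 2000

The postmortem is published: Sep 2, 2000.
The incident is resolved: Sep 2, 2000 − 88 days = Jun 6, 2000.
The fix is deployed: Jun 6, 2000 − 27 days = May 10, 2000.
The root cause is identified: May 10, 2000 − 18 days = Apr 22, 2000.
The incident channel is opened: Apr 22, 2000 − 4 days = Apr 18, 2000.
The on-call engineer is paged: Apr 18, 2000 − 8 days = Apr 10, 2000.
The alert fires: Apr 10, 2000 − 19 days = Mar 22, 2000.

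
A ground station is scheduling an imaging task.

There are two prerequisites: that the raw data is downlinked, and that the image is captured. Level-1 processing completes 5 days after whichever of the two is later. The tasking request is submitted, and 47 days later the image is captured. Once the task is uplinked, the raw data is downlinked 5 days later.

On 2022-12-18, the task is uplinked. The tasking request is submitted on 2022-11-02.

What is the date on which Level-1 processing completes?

2022-12-28

The task is uplinked: Dec 18, 2022.
The raw data is downlinked: Dec 18, 2022 + 5 days = Dec 23, 2022.
The tasking request is submitted: Nov 2, 2022.
The image is captured: Nov 2, 2022 + 47 days = Dec 19, 2022.
Both prerequisites met — the raw data is downlinked (Dec 23, 2022), the image is captured (Dec 19, 2022); the later is Dec 23, 2022.
Level-1 processing completes: Dec 23, 2022 + 5 days = Dec 28, 2022.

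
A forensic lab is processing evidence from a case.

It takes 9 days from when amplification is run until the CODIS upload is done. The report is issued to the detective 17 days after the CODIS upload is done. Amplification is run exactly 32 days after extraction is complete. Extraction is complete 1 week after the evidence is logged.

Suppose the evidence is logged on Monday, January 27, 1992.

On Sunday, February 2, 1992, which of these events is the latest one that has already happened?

The evidence is logged

The evidence is logged: Jan 27, 1992.
Extraction is complete: Jan 27, 1992 + 1 week = Feb 3, 1992.
Amplification is run: Feb 3, 1992 + 32 days = Mar 6, 1992.
The CODIS upload is done: Mar 6, 1992 + 9 days = Mar 15, 1992.
The report is issued to the detective: Mar 15, 1992 + 17 days = Apr 1, 1992.
Feb 2, 1992 falls between when the evidence is logged (Jan 27, 1992) and when extraction is complete (Feb 3, 1992).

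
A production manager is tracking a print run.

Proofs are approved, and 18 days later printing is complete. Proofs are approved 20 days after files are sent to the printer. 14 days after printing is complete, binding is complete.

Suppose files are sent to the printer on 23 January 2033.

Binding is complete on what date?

16 March 2033

Files are sent to the printer: Jan 23, 2033.
Proofs are approved: Jan 23, 2033 + 20 days = Feb 12, 2033.
Printing is complete: Feb 12, 2033 + 18 days = Mar 2, 2033.
Binding is complete: Mar 2, 2033 + 14 days = Mar 16, 2033.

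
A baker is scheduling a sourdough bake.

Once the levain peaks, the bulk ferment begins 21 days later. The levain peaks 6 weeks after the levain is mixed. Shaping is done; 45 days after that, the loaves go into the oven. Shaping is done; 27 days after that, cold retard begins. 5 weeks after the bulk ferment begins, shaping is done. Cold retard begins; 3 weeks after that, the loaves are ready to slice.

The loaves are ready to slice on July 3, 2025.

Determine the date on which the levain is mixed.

The loaves are ready to slice: Jul 3, 2025.
Cold retard begins: Jul 3, 2025 − 3 weeks = Jun 12, 2025.
Shaping is done: Jun 12, 2025 − 27 days = May 16, 2025.
The bulk ferment begins: May 16, 2025 − 5 weeks = Apr 11, 2025.
The levain peaks: Apr 11, 2025 − 21 days = Mar 21, 2025.
The levain is mixed: Mar 21, 2025 − 6 weeks = Feb 7, 2025.

February 7, 2025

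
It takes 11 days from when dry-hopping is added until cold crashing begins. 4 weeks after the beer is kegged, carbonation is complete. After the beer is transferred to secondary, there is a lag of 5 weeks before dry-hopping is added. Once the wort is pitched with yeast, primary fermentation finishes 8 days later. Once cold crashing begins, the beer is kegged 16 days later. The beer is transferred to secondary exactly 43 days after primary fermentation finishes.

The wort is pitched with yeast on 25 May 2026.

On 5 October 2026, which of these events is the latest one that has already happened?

The beer is kegged

The wort is pitched with yeast: May 25, 2026.
Primary fermentation finishes: May 25, 2026 + 8 days = Jun 2, 2026.
The beer is transferred to secondary: Jun 2, 2026 + 43 days = Jul 15, 2026.
Dry-hopping is added: Jul 15, 2026 + 5 weeks = Aug 19, 2026.
Cold crashing begins: Aug 19, 2026 + 11 days = Aug 30, 2026.
The beer is kegged: Aug 30, 2026 + 16 days = Sep 15, 2026.
Carbonation is complete: Sep 15, 2026 + 4 weeks = Oct 13, 2026.
Oct 5, 2026 falls between when the beer is kegged (Sep 15, 2026) and when carbonation is complete (Oct 13, 2026).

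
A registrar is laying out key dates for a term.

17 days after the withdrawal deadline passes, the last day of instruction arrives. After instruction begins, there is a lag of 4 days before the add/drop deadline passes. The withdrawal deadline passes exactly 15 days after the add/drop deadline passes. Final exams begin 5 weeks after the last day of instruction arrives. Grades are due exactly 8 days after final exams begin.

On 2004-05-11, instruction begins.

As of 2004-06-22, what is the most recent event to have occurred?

The last day of instruction arrives

Instruction begins: May 11, 2004.
The add/drop deadline passes: May 11, 2004 + 4 days = May 15, 2004.
The withdrawal deadline passes: May 15, 2004 + 15 days = May 30, 2004.
The last day of instruction arrives: May 30, 2004 + 17 days = Jun 16, 2004.
Final exams begin: Jun 16, 2004 + 5 weeks = Jul 21, 2004.
Grades are due: Jul 21, 2004 + 8 days = Jul 29, 2004.
Jun 22, 2004 falls between when the last day of instruction arrives (Jun 16, 2004) and when final exams begin (Jul 21, 2004).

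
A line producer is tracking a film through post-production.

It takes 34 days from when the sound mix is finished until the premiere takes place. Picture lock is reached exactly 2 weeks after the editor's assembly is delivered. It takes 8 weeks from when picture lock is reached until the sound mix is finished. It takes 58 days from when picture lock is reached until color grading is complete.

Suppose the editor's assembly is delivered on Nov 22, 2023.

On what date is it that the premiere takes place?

The editor's assembly is delivered: Nov 22, 2023.
Picture lock is reached: Nov 22, 2023 + 2 weeks = Dec 6, 2023.
The sound mix is finished: Dec 6, 2023 + 8 weeks = Jan 31, 2024.
The premiere takes place: Jan 31, 2024 + 34 days = Mar 5, 2024.

Mar 5, 2024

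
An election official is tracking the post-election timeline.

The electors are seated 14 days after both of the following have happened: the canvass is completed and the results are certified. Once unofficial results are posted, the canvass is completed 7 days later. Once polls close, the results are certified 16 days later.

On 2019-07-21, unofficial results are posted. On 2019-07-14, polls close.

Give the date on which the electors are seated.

Unofficial results are posted: Jul 21, 2019.
The canvass is completed: Jul 21, 2019 + 7 days = Jul 28, 2019.
Polls close: Jul 14, 2019.
The results are certified: Jul 14, 2019 + 16 days = Jul 30, 2019.
Both prerequisites met — the canvass is completed (Jul 28, 2019), the results are certified (Jul 30, 2019); the later is Jul 30, 2019.
The electors are seated: Jul 30, 2019 + 14 days = Aug 13, 2019.

2019-08-13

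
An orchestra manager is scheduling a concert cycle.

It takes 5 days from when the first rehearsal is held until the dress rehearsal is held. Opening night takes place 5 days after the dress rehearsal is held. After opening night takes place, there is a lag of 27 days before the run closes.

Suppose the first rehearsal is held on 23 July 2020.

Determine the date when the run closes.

29 August 2020

The first rehearsal is held: Jul 23, 2020.
The dress rehearsal is held: Jul 23, 2020 + 5 days = Jul 28, 2020.
Opening night takes place: Jul 28, 2020 + 5 days = Aug 2, 2020.
The run closes: Aug 2, 2020 + 27 days = Aug 29, 2020.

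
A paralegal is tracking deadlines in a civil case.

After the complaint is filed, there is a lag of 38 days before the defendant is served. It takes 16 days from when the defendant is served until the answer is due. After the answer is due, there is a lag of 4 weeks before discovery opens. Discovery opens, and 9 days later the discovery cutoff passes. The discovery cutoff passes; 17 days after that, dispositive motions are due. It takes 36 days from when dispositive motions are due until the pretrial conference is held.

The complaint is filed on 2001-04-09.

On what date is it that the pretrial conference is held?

The complaint is filed: Apr 9, 2001.
The defendant is served: Apr 9, 2001 + 38 days = May 17, 2001.
The answer is due: May 17, 2001 + 16 days = Jun 2, 2001.
Discovery opens: Jun 2, 2001 + 4 weeks = Jun 30, 2001.
The discovery cutoff passes: Jun 30, 2001 + 9 days = Jul 9, 2001.
Dispositive motions are due: Jul 9, 2001 + 17 days = Jul 26, 2001.
The pretrial conference is held: Jul 26, 2001 + 36 days = Aug 31, 2001.

2001-08-31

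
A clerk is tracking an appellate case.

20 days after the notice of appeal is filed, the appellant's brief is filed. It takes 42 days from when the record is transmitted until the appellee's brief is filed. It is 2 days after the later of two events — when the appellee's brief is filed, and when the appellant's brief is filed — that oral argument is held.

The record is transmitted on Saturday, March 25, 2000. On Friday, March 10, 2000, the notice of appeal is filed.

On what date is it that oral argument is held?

Monday, May 8, 2000

The record is transmitted: Mar 25, 2000.
The appellee's brief is filed: Mar 25, 2000 + 42 days = May 6, 2000.
The notice of appeal is filed: Mar 10, 2000.
The appellant's brief is filed: Mar 10, 2000 + 20 days = Mar 30, 2000.
Both prerequisites met — the appellee's brief is filed (May 6, 2000), the appellant's brief is filed (Mar 30, 2000); the later is May 6, 2000.
Oral argument is held: May 6, 2000 + 2 days = May 8, 2000.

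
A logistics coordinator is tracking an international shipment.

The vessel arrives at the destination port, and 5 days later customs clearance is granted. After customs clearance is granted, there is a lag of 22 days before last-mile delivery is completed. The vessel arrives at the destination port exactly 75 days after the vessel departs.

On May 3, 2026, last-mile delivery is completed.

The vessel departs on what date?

Last-mile delivery is completed: May 3, 2026.
Customs clearance is granted: May 3, 2026 − 22 days = Apr 11, 2026.
The vessel arrives at the destination port: Apr 11, 2026 − 5 days = Apr 6, 2026.
The vessel departs: Apr 6, 2026 − 75 days = Jan 21, 2026.

Jan 21, 2026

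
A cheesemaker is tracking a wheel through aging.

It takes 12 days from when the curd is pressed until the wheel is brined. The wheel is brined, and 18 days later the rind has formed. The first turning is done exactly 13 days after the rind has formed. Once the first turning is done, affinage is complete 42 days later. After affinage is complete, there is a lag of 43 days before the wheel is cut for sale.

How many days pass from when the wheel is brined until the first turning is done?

31 days

Causal path: the wheel is brined → the rind has formed → the first turning is done.
Total delay along the path: 18 + 13 = 31 days.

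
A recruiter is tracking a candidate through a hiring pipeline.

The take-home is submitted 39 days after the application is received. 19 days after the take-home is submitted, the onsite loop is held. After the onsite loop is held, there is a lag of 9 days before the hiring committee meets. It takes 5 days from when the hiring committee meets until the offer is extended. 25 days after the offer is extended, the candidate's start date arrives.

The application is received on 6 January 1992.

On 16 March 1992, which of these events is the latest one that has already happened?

The hiring committee meets

The application is received: Jan 6, 1992.
The take-home is submitted: Jan 6, 1992 + 39 days = Feb 14, 1992.
The onsite loop is held: Feb 14, 1992 + 19 days = Mar 4, 1992.
The hiring committee meets: Mar 4, 1992 + 9 days = Mar 13, 1992.
The offer is extended: Mar 13, 1992 + 5 days = Mar 18, 1992.
The candidate's start date arrives: Mar 18, 1992 + 25 days = Apr 12, 1992.
Mar 16, 1992 falls between when the hiring committee meets (Mar 13, 1992) and when the offer is extended (Mar 18, 1992).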